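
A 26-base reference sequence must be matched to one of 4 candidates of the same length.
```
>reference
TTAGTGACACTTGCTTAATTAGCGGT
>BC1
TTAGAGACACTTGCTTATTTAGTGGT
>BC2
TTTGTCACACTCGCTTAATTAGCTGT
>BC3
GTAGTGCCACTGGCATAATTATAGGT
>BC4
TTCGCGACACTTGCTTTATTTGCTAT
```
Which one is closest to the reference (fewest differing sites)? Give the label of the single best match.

BC1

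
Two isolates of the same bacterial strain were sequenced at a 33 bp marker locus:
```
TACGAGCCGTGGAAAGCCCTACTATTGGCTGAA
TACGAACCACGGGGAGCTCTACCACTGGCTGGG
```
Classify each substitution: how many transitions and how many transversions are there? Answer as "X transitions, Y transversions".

10 transitions, 0 transversions

Mismatches (1-based):
position 6: G→A (purine→purine, transition)
position 9: G→A (purine→purine, transition)
position 10: T→C (pyrimidine→pyrimidine, transition)
position 13: A→G (purine→purine, transition)
position 14: A→G (purine→purine, transition)
position 18: C→T (pyrimidine→pyrimidine, transition)
position 23: T→C (pyrimidine→pyrimidine, transition)
position 25: T→C (pyrimidine→pyrimidine, transition)
position 32: A→G (purine→purine, transition)
position 33: A→G (purine→purine, transition)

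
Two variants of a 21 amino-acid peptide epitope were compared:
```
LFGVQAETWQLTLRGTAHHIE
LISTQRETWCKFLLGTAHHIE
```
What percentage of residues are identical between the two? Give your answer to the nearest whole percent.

8 positions differ (2, 3, 4, 6, 10, 11, 12, 14), so 13 of 21 match: 13/21 = 61.9%.

62%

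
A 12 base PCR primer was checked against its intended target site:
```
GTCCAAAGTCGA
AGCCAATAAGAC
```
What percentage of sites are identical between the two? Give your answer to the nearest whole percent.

Mismatches at positions 1, 2, 7, 8, 9, 10, 11, 12 (1-based): 8 of 12.
Identical positions: 4/12 = 33.33% → 33%.

33%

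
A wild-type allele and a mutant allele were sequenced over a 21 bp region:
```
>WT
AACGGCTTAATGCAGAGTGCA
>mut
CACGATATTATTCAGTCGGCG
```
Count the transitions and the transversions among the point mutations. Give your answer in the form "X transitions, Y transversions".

3 transitions, 7 transversions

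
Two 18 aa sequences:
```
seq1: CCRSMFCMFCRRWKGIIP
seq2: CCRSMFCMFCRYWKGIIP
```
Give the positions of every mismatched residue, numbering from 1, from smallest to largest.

Scanning 1-based: 12: R/Y.

12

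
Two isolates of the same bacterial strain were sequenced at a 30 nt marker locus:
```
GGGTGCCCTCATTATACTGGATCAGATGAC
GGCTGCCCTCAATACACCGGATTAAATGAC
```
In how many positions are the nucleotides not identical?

6

The sequences differ at positions 3, 12, 15, 18, 23, 25 (1-based) — 6 in total.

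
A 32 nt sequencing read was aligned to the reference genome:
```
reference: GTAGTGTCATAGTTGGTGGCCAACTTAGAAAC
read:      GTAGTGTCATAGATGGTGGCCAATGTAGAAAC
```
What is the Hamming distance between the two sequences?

3

Mismatches (1-based): base 13: T→A; base 24: C→T; base 25: T→G.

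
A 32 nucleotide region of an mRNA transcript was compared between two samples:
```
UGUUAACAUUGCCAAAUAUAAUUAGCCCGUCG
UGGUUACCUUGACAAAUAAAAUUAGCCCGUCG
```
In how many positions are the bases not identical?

5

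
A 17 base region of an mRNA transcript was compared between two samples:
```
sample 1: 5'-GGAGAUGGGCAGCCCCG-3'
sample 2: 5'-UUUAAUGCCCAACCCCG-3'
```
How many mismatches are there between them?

7

The sequences differ at sites 1, 2, 3, 4, 8, 9, 12 (1-based) — 7 in total.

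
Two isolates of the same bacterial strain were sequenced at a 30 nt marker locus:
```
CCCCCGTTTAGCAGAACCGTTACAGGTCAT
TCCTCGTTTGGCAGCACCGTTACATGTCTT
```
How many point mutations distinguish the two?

Comparing position by position, 6 bases differ: 1 (C/T), 4 (C/T), 10 (A/G), 15 (A/C), 25 (G/T), 29 (A/T).

6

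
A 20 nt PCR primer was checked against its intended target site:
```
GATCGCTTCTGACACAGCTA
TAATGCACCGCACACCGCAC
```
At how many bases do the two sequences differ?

10

Comparing position by position, 10 bases differ: 1 (G/T), 3 (T/A), 4 (C/T), 7 (T/A), 8 (T/C), 10 (T/G), 11 (G/C), 16 (A/C), 19 (T/A), 20 (A/C).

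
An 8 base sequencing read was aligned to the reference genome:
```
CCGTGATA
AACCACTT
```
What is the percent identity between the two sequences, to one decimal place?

Mismatches at positions 1, 2, 3, 4, 5, 6, 8 (1-based): 7 of 8.
Identical positions: 1/8 = 12.5% → 12.5%.

12.5%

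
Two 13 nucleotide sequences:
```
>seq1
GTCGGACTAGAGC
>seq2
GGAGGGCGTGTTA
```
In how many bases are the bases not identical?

Comparing position by position, 8 bases differ: 2 (T/G), 3 (C/A), 6 (A/G), 8 (T/G), 9 (A/T), 11 (A/T), 12 (G/T), 13 (C/A).

8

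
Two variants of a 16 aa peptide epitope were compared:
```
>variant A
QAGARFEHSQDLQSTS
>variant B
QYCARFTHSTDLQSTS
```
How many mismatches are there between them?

4

The sequences differ at residues 2, 3, 7, 10 (1-based) — 4 in total.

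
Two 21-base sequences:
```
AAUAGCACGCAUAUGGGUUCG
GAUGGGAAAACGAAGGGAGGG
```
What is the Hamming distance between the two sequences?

The sequences differ at positions 1, 4, 6, 8, 9, 10, 11, 12, 14, 18, 19, 20 (1-based) — 12 in total.

12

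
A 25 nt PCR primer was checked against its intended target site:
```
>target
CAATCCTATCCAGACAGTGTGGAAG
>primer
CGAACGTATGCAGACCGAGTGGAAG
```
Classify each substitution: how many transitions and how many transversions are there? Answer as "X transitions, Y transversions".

Mismatches (1-based):
position 2: A→G (purine→purine, transition)
position 4: T→A (pyrimidine→purine, transversion)
position 6: C→G (pyrimidine→purine, transversion)
position 10: C→G (pyrimidine→purine, transversion)
position 16: A→C (purine→pyrimidine, transversion)
position 18: T→A (pyrimidine→purine, transversion)

1 transition, 5 transversions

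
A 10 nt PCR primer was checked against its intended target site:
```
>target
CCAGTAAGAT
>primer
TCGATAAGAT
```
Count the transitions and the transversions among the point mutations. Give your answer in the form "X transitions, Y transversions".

Mismatches (1-based):
position 1: C→T (pyrimidine→pyrimidine, transition)
position 3: A→G (purine→purine, transition)
position 4: G→A (purine→purine, transition)

3 transitions, 0 transversions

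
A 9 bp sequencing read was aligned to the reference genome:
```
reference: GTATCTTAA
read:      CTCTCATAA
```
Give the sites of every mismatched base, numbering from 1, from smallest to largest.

1, 3, 6

Differences at site 1 (G→C), site 3 (A→C), site 6 (T→A).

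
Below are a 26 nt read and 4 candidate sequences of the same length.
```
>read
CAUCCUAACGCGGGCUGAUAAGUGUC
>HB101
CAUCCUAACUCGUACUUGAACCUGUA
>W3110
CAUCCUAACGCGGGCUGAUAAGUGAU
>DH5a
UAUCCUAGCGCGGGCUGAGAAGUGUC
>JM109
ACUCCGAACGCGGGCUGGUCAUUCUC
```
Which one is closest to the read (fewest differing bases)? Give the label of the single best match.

Hamming distances to read — HB101: 9; W3110: 2; DH5a: 3; JM109: 7.
Smallest is W3110 with 2 mismatches.

W3110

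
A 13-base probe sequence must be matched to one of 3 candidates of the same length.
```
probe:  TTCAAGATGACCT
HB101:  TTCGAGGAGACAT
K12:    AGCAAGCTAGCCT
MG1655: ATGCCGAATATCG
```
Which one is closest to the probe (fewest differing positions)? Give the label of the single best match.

HB101

Hamming distances to probe — HB101: 4; K12: 5; MG1655: 8.
Smallest is HB101 with 4 mismatches.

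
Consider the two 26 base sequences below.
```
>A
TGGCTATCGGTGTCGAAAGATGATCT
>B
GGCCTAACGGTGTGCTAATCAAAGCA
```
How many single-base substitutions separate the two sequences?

Comparing position by position, 12 bases differ: 1 (T/G), 3 (G/C), 7 (T/A), 14 (C/G), 15 (G/C), 16 (A/T), 19 (G/T), 20 (A/C), 21 (T/A), 22 (G/A), 24 (T/G), 26 (T/A).

12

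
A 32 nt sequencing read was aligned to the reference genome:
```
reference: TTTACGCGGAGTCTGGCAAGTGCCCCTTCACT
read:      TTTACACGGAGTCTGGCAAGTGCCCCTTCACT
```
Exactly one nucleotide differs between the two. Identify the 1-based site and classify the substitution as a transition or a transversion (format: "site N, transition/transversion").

Site 6 changes G→A. G is a purine and A is a purine, so this is a transition.

site 6, transition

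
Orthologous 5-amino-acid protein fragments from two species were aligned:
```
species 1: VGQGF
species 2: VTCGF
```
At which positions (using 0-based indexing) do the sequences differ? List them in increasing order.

1, 2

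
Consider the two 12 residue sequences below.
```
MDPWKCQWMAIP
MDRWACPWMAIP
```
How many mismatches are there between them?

Comparing position by position, 3 positions differ: 3 (P/R), 5 (K/A), 7 (Q/P).

3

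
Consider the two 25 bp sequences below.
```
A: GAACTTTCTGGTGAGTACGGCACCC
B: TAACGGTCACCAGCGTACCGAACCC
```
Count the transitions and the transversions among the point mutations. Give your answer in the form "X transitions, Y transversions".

0 transitions, 10 transversions

Transitions (purine↔purine or pyrimidine↔pyrimidine): none.
Transversions (purine↔pyrimidine): 1 G→T, 5 T→G, 6 T→G, 9 T→A, 10 G→C, 11 G→C, 12 T→A, 14 A→C, 19 G→C, 21 C→A.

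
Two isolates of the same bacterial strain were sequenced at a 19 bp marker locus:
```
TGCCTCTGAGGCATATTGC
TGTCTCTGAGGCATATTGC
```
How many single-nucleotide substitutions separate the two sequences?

Mismatches (1-based): site 3: C→T.

1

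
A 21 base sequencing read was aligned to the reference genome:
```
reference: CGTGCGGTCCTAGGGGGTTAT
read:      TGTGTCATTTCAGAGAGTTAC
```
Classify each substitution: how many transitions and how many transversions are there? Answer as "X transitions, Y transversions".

Transitions (purine↔purine or pyrimidine↔pyrimidine): 1 C→T, 5 C→T, 7 G→A, 9 C→T, 10 C→T, 11 T→C, 14 G→A, 16 G→A, 21 T→C.
Transversions (purine↔pyrimidine): 6 G→C.

9 transitions, 1 transversion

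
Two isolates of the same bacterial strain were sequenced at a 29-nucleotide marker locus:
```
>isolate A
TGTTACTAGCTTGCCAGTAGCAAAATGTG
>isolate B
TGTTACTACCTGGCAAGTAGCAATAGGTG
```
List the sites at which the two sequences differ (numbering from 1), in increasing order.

9, 12, 15, 24, 26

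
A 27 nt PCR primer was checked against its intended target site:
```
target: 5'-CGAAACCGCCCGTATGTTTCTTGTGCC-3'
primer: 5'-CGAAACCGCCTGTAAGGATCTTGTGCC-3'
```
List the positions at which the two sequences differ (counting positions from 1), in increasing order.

11, 15, 17, 18

Scanning 1-based: 11: C/T; 15: T/A; 17: T/G; 18: T/A.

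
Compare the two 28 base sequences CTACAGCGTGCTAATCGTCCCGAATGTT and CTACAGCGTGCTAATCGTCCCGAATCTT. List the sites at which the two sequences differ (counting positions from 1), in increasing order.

Differences at site 26 (G→C).

26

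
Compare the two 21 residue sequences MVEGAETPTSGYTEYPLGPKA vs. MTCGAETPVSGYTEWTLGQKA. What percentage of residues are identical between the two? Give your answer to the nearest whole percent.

71%

6 positions differ (2, 3, 9, 15, 16, 19), so 15 of 21 match: 15/21 = 71.43%.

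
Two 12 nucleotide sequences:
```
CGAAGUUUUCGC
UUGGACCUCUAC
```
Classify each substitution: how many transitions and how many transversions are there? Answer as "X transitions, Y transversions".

9 transitions, 1 transversion

Mismatches (1-based):
site 1: C→U (pyrimidine→pyrimidine, transition)
site 2: G→U (purine→pyrimidine, transversion)
site 3: A→G (purine→purine, transition)
site 4: A→G (purine→purine, transition)
site 5: G→A (purine→purine, transition)
site 6: U→C (pyrimidine→pyrimidine, transition)
site 7: U→C (pyrimidine→pyrimidine, transition)
site 9: U→C (pyrimidine→pyrimidine, transition)
site 10: C→U (pyrimidine→pyrimidine, transition)
site 11: G→A (purine→purine, transition)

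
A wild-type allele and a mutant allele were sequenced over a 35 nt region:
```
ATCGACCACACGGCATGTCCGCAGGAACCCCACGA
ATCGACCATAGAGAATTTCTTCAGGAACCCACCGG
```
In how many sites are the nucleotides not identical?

Comparing position by position, 10 sites differ: 9 (C/T), 11 (C/G), 12 (G/A), 14 (C/A), 17 (G/T), 20 (C/T), 21 (G/T), 31 (C/A), 32 (A/C), 35 (A/G).

10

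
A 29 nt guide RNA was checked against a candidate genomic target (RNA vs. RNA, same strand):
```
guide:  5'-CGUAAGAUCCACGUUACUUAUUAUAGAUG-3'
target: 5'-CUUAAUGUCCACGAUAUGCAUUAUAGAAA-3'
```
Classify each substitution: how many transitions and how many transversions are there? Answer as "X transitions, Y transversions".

4 transitions, 5 transversions

Mismatches (1-based):
base 2: G→U (purine→pyrimidine, transversion)
base 6: G→U (purine→pyrimidine, transversion)
base 7: A→G (purine→purine, transition)
base 14: U→A (pyrimidine→purine, transversion)
base 17: C→U (pyrimidine→pyrimidine, transition)
base 18: U→G (pyrimidine→purine, transversion)
base 19: U→C (pyrimidine→pyrimidine, transition)
base 28: U→A (pyrimidine→purine, transversion)
base 29: G→A (purine→purine, transition)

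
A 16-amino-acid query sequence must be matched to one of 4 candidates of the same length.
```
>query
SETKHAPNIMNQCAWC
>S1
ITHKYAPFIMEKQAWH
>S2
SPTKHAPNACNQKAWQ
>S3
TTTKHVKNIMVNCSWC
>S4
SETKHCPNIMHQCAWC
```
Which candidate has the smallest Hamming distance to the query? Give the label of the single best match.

S4

Hamming distances to query — S1: 9; S2: 5; S3: 7; S4: 2.
Smallest is S4 with 2 mismatches.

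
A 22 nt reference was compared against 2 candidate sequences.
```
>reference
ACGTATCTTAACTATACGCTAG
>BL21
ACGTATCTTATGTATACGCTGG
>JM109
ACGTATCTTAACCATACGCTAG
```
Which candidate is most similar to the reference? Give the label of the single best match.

JM109

BL21 differs at 3 bases; JM109 differs at 1 base. The closest is JM109.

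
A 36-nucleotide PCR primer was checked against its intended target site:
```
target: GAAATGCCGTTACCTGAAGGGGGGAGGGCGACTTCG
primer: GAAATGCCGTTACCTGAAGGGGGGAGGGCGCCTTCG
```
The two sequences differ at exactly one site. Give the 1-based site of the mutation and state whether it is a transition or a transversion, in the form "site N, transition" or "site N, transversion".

site 31, transversion

The sequences differ only at site 31: A→C (purine→pyrimidine), a transversion.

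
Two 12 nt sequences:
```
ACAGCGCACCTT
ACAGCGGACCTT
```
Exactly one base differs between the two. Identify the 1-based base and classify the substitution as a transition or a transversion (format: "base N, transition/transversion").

The sequences differ only at base 7: C→G (pyrimidine→purine), a transversion.

base 7, transversion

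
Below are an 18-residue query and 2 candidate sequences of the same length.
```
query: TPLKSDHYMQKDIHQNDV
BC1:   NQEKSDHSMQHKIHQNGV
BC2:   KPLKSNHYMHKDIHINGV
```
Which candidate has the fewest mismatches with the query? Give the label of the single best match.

BC1 differs at 7 positions; BC2 differs at 5 positions. The closest is BC2.

BC2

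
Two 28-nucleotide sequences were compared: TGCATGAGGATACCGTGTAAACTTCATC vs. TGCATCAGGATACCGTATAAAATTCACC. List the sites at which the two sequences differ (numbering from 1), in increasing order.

6, 17, 22, 27

Scanning 1-based: 6: G/C; 17: G/A; 22: C/A; 27: T/C.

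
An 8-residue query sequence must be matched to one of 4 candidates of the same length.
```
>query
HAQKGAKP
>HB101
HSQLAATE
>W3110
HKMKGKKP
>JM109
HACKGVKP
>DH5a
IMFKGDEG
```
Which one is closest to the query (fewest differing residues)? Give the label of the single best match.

JM109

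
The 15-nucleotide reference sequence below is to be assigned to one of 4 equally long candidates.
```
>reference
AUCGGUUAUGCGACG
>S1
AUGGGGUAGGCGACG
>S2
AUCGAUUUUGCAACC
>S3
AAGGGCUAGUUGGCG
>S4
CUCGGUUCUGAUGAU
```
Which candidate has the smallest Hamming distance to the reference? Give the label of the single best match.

Hamming distances to reference — S1: 3; S2: 4; S3: 7; S4: 7.
Smallest is S1 with 3 mismatches.

S1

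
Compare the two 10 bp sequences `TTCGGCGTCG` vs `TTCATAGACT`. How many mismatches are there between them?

Comparing position by position, 5 bases differ: 4 (G/A), 5 (G/T), 6 (C/A), 8 (T/A), 10 (G/T).

5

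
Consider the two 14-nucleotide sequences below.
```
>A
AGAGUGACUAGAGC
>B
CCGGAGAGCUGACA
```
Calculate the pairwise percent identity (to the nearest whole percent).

Mismatches at positions 1, 2, 3, 5, 8, 9, 10, 13, 14 (1-based): 9 of 14.
Identical positions: 5/14 = 35.71% → 36%.

36%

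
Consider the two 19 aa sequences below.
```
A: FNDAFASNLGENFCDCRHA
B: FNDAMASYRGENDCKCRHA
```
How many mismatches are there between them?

5

The sequences differ at positions 5, 8, 9, 13, 15 (1-based) — 5 in total.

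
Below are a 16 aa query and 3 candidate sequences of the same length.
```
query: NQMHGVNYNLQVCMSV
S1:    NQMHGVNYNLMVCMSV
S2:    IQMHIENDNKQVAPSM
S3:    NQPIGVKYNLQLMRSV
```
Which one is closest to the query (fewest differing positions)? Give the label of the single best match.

Hamming distances to query — S1: 1; S2: 8; S3: 6.
Smallest is S1 with 1 mismatch.

S1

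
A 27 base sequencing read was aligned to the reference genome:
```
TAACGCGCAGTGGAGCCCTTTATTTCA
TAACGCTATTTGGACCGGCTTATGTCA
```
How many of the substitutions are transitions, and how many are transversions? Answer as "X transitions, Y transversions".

1 transition, 8 transversions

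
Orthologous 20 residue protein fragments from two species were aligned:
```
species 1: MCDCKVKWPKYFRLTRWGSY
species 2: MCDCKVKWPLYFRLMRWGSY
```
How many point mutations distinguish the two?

2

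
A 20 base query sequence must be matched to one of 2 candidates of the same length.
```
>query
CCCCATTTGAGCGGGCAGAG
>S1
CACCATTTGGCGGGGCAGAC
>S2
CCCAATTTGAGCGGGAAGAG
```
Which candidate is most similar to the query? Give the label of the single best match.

S1 differs at 5 positions; S2 differs at 2 positions. The closest is S2.

S2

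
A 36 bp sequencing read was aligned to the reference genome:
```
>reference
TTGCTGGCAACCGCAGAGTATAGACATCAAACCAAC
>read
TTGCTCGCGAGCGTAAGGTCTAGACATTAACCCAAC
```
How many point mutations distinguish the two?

9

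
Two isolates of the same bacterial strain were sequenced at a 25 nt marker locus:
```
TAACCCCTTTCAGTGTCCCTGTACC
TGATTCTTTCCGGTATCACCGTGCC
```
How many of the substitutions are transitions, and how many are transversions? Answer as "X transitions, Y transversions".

9 transitions, 1 transversion

Transitions (purine↔purine or pyrimidine↔pyrimidine): 2 A→G, 4 C→T, 5 C→T, 7 C→T, 10 T→C, 12 A→G, 15 G→A, 20 T→C, 23 A→G.
Transversions (purine↔pyrimidine): 18 C→A.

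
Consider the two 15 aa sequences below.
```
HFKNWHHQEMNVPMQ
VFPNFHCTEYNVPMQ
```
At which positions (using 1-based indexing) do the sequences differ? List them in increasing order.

1, 3, 5, 7, 8, 10

Scanning 1-based: 1: H/V; 3: K/P; 5: W/F; 7: H/C; 8: Q/T; 10: M/Y.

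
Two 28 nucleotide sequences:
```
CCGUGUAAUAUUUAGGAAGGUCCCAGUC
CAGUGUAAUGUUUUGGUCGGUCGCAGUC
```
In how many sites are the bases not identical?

Comparing position by position, 6 sites differ: 2 (C/A), 10 (A/G), 14 (A/U), 17 (A/U), 18 (A/C), 23 (C/G).

6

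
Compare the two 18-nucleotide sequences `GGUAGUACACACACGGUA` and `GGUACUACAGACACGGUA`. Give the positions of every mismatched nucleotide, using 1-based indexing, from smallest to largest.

Scanning 1-based: 5: G/C; 10: C/G.

5, 10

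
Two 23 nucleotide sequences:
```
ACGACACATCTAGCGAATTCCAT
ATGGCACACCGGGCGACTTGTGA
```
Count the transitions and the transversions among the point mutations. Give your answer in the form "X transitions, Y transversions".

Transitions (purine↔purine or pyrimidine↔pyrimidine): 2 C→T, 4 A→G, 9 T→C, 12 A→G, 21 C→T, 22 A→G.
Transversions (purine↔pyrimidine): 11 T→G, 17 A→C, 20 C→G, 23 T→A.

6 transitions, 4 transversions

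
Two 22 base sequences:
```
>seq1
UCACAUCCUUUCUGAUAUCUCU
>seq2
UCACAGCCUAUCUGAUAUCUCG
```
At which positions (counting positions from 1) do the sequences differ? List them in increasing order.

6, 10, 22

Differences at position 6 (U→G), position 10 (U→A), position 22 (U→G).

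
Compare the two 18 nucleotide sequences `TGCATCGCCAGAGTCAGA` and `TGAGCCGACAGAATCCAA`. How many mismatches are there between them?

7

The sequences differ at sites 3, 4, 5, 8, 13, 16, 17 (1-based) — 7 in total.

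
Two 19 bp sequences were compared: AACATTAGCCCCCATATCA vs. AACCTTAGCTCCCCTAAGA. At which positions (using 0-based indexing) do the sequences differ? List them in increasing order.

3, 9, 13, 16, 17

Differences at position 3 (A→C), position 9 (C→T), position 13 (A→C), position 16 (T→A), position 17 (C→G).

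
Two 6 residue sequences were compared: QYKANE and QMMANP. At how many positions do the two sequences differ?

Mismatches (1-based): position 2: Y→M; position 3: K→M; position 6: E→P.

3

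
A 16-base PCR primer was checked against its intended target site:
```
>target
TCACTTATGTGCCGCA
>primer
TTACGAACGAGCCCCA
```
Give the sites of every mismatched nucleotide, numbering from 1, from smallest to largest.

Differences at site 2 (C→T), site 5 (T→G), site 6 (T→A), site 8 (T→C), site 10 (T→A), site 14 (G→C).

2, 5, 6, 8, 10, 14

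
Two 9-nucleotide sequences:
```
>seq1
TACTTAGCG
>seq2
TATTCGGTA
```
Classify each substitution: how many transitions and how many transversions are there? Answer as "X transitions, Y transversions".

Transitions (purine↔purine or pyrimidine↔pyrimidine): 3 C→T, 5 T→C, 6 A→G, 8 C→T, 9 G→A.
Transversions (purine↔pyrimidine): none.

5 transitions, 0 transversions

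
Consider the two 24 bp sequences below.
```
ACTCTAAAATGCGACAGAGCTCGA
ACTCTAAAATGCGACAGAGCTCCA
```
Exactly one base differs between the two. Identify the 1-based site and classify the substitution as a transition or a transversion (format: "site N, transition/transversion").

site 23, transversion

Site 23 changes G→C. G is a purine and C is a pyrimidine, so this is a transversion.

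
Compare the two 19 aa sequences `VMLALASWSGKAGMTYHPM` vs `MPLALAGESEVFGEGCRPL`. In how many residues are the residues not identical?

12

The sequences differ at residues 1, 2, 7, 8, 10, 11, 12, 14, 15, 16, 17, 19 (1-based) — 12 in total.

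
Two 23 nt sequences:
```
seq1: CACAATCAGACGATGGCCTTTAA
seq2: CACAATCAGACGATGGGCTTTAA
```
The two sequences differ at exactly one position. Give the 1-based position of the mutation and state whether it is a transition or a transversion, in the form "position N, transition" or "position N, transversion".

position 17, transversion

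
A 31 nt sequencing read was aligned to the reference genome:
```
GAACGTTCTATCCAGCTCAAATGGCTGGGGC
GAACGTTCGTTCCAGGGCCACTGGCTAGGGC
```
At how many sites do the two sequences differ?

Comparing position by position, 7 sites differ: 9 (T/G), 10 (A/T), 16 (C/G), 17 (T/G), 19 (A/C), 21 (A/C), 27 (G/A).

7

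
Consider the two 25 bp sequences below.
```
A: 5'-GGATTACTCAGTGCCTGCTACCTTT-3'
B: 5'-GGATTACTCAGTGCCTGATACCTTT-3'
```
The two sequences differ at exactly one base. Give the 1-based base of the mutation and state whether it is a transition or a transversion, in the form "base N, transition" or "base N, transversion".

base 18, transversion

Base 18 changes C→A. C is a pyrimidine and A is a purine, so this is a transversion.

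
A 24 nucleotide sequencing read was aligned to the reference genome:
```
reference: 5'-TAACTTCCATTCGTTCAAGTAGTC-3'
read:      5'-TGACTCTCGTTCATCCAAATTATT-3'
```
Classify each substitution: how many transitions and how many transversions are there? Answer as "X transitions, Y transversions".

9 transitions, 1 transversion

Mismatches (1-based):
position 2: A→G (purine→purine, transition)
position 6: T→C (pyrimidine→pyrimidine, transition)
position 7: C→T (pyrimidine→pyrimidine, transition)
position 9: A→G (purine→purine, transition)
position 13: G→A (purine→purine, transition)
position 15: T→C (pyrimidine→pyrimidine, transition)
position 19: G→A (purine→purine, transition)
position 21: A→T (purine→pyrimidine, transversion)
position 22: G→A (purine→purine, transition)
position 24: C→T (pyrimidine→pyrimidine, transition)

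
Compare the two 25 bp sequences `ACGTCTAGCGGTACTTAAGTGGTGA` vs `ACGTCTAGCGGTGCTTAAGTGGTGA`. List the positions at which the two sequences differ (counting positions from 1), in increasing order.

13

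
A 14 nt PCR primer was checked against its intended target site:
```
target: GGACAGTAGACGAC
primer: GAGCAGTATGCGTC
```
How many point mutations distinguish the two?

5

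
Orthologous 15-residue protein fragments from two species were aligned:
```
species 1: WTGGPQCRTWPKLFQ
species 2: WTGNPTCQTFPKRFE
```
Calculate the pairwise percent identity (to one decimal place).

60.0%

Mismatches at positions 4, 6, 8, 10, 13, 15 (1-based): 6 of 15.
Identical positions: 9/15 = 60% → 60.0%.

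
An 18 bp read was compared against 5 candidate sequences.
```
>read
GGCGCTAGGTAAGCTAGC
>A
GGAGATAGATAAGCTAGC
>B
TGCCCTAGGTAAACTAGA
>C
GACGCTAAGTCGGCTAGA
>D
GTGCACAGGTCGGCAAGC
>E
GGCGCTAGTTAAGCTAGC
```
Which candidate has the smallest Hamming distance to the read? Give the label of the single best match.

Hamming distances to read — A: 3; B: 4; C: 5; D: 8; E: 1.
Smallest is E with 1 mismatch.

E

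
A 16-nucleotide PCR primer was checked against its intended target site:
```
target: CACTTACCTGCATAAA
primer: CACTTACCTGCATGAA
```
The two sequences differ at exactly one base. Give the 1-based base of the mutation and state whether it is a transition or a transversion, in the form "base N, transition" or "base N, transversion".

base 14, transition

Base 14 changes A→G. A is a purine and G is a purine, so this is a transition.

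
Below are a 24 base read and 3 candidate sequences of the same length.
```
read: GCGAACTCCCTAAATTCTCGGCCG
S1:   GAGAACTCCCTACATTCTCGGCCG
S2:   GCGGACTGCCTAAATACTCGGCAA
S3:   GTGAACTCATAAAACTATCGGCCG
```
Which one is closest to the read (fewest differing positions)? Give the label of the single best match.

S1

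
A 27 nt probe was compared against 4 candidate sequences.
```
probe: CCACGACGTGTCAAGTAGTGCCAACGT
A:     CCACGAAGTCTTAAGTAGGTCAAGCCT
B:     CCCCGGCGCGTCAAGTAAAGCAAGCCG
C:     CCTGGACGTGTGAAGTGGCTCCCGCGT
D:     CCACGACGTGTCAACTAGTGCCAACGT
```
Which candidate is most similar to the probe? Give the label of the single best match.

A differs at 8 bases; B differs at 9 bases; C differs at 8 bases; D differs at 1 base. The closest is D.

D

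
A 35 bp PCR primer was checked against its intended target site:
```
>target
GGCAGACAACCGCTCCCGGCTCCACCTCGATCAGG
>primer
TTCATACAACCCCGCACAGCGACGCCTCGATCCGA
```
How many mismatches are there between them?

Comparing position by position, 12 bases differ: 1 (G/T), 2 (G/T), 5 (G/T), 12 (G/C), 14 (T/G), 16 (C/A), 18 (G/A), 21 (T/G), 22 (C/A), 24 (A/G), 33 (A/C), 35 (G/A).

12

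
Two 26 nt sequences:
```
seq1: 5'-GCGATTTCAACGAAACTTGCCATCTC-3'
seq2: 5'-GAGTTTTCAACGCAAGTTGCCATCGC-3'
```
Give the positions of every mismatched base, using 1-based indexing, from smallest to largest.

Differences at position 2 (C→A), position 4 (A→T), position 13 (A→C), position 16 (C→G), position 25 (T→G).

2, 4, 13, 16, 25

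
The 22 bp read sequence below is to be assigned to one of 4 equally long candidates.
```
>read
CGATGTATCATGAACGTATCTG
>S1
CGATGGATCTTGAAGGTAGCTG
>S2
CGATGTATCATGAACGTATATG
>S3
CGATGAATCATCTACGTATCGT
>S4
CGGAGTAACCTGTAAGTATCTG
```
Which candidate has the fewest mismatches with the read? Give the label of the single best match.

S1 differs at 4 positions; S2 differs at 1 position; S3 differs at 5 positions; S4 differs at 6 positions. The closest is S2.

S2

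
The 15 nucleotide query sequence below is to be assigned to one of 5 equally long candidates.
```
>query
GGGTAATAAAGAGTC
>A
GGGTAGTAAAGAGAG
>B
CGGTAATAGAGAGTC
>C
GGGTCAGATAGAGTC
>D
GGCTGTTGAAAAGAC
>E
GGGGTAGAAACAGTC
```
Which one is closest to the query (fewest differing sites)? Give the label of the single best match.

B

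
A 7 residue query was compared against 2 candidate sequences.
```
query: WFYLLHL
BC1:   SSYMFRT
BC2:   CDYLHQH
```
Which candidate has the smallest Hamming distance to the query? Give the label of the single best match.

Hamming distances to query — BC1: 6; BC2: 5.
Smallest is BC2 with 5 mismatches.

BC2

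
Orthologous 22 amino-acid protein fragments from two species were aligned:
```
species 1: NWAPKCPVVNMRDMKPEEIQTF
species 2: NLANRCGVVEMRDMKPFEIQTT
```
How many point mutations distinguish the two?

Comparing position by position, 7 positions differ: 2 (W/L), 4 (P/N), 5 (K/R), 7 (P/G), 10 (N/E), 17 (E/F), 22 (F/T).

7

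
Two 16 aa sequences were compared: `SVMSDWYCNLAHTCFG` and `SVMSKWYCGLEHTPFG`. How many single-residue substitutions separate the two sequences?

The sequences differ at residues 5, 9, 11, 14 (1-based) — 4 in total.

4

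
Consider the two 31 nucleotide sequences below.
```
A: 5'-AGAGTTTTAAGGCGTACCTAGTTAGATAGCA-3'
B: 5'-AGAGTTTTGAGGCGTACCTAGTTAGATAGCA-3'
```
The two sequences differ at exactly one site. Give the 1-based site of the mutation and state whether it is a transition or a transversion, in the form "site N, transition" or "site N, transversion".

site 9, transition

Site 9 changes A→G. A is a purine and G is a purine, so this is a transition.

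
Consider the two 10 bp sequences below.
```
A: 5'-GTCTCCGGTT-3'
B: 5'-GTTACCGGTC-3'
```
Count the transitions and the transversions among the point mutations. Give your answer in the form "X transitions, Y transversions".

2 transitions, 1 transversion

Mismatches (1-based):
position 3: C→T (pyrimidine→pyrimidine, transition)
position 4: T→A (pyrimidine→purine, transversion)
position 10: T→C (pyrimidine→pyrimidine, transition)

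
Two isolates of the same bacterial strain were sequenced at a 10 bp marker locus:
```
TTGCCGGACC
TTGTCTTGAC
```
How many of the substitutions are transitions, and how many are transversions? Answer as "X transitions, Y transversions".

2 transitions, 3 transversions

Transitions (purine↔purine or pyrimidine↔pyrimidine): 4 C→T, 8 A→G.
Transversions (purine↔pyrimidine): 6 G→T, 7 G→T, 9 C→A.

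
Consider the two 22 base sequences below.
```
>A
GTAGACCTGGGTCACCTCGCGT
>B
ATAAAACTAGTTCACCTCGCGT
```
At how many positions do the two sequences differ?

5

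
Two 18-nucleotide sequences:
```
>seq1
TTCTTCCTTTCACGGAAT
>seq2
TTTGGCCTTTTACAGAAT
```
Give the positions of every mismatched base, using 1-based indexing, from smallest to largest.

Differences at position 3 (C→T), position 4 (T→G), position 5 (T→G), position 11 (C→T), position 14 (G→A).

3, 4, 5, 11, 14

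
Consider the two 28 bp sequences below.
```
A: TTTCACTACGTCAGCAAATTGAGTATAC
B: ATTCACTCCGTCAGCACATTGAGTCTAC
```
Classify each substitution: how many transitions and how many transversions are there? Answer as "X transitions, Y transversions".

Transitions (purine↔purine or pyrimidine↔pyrimidine): none.
Transversions (purine↔pyrimidine): 1 T→A, 8 A→C, 17 A→C, 25 A→C.

0 transitions, 4 transversions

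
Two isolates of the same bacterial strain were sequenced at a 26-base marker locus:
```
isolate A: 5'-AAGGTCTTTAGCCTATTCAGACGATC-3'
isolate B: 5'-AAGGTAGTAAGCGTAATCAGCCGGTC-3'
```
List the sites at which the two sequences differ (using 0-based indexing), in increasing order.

Differences at site 5 (C→A), site 6 (T→G), site 8 (T→A), site 12 (C→G), site 15 (T→A), site 20 (A→C), site 23 (A→G).

5, 6, 8, 12, 15, 20, 23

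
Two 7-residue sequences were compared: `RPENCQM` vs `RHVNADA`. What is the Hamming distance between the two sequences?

5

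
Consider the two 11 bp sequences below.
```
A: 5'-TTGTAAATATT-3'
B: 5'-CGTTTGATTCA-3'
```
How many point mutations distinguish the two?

Comparing position by position, 8 positions differ: 1 (T/C), 2 (T/G), 3 (G/T), 5 (A/T), 6 (A/G), 9 (A/T), 10 (T/C), 11 (T/A).

8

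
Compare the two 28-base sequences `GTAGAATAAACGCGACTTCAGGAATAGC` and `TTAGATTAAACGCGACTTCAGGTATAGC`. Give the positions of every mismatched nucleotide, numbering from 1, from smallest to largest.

1, 6, 23

Scanning 1-based: 1: G/T; 6: A/T; 23: A/T.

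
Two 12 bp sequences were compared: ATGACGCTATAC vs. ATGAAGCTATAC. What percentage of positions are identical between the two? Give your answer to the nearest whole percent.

92%

Mismatch at position 5 (1-based): 1 of 12.
Identical positions: 11/12 = 91.67% → 92%.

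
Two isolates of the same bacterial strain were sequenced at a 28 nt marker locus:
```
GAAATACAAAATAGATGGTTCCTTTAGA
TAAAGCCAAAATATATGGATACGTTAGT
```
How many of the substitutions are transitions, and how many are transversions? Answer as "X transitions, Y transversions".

0 transitions, 8 transversions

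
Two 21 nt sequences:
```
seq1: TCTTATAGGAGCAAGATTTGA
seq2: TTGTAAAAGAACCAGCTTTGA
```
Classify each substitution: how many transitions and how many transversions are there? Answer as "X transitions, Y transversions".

Transitions (purine↔purine or pyrimidine↔pyrimidine): 2 C→T, 8 G→A, 11 G→A.
Transversions (purine↔pyrimidine): 3 T→G, 6 T→A, 13 A→C, 16 A→C.

3 transitions, 4 transversions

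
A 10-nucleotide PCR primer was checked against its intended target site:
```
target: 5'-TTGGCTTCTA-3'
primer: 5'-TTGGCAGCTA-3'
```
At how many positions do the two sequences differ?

2

Comparing position by position, 2 positions differ: 6 (T/A), 7 (T/G).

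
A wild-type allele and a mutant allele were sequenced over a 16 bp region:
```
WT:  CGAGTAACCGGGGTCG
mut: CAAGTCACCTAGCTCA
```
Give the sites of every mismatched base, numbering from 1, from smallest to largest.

2, 6, 10, 11, 13, 16

Differences at site 2 (G→A), site 6 (A→C), site 10 (G→T), site 11 (G→A), site 13 (G→C), site 16 (G→A).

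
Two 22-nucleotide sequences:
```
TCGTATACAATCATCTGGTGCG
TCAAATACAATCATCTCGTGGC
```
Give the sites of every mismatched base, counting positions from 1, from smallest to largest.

3, 4, 17, 21, 22

Scanning 1-based: 3: G/A; 4: T/A; 17: G/C; 21: C/G; 22: G/C.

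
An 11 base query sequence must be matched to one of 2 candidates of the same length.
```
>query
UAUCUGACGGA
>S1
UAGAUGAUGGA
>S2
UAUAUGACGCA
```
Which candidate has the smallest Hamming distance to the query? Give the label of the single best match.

S2

Hamming distances to query — S1: 3; S2: 2.
Smallest is S2 with 2 mismatches.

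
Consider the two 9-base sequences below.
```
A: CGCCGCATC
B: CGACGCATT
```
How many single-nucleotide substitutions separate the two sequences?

2

The sequences differ at positions 3, 9 (1-based) — 2 in total.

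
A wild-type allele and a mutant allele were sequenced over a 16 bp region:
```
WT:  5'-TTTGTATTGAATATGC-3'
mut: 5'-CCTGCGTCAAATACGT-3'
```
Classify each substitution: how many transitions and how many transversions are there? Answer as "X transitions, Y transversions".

Mismatches (1-based):
site 1: T→C (pyrimidine→pyrimidine, transition)
site 2: T→C (pyrimidine→pyrimidine, transition)
site 5: T→C (pyrimidine→pyrimidine, transition)
site 6: A→G (purine→purine, transition)
site 8: T→C (pyrimidine→pyrimidine, transition)
site 9: G→A (purine→purine, transition)
site 14: T→C (pyrimidine→pyrimidine, transition)
site 16: C→T (pyrimidine→pyrimidine, transition)

8 transitions, 0 transversions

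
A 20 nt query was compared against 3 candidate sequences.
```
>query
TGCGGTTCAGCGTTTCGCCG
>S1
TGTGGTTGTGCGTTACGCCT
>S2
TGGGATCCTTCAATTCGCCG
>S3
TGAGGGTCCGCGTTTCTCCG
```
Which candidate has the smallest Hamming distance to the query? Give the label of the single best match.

Hamming distances to query — S1: 5; S2: 7; S3: 4.
Smallest is S3 with 4 mismatches.

S3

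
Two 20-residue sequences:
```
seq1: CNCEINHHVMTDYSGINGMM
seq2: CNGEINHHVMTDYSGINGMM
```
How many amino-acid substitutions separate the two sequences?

1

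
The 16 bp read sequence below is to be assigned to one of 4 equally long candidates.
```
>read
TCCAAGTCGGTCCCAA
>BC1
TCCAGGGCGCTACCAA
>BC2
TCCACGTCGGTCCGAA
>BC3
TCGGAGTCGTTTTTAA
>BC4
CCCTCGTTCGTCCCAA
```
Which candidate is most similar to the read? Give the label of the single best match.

BC1 differs at 4 positions; BC2 differs at 2 positions; BC3 differs at 6 positions; BC4 differs at 5 positions. The closest is BC2.

BC2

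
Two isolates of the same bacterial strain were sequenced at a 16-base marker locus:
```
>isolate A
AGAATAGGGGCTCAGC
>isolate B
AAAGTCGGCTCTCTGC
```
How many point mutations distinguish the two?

6

Mismatches (1-based): base 2: G→A; base 4: A→G; base 6: A→C; base 9: G→C; base 10: G→T; base 14: A→T.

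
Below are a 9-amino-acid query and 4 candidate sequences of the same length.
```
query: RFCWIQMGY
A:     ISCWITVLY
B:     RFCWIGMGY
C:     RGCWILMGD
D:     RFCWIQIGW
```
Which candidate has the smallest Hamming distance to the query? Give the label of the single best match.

B

Hamming distances to query — A: 5; B: 1; C: 3; D: 2.
Smallest is B with 1 mismatch.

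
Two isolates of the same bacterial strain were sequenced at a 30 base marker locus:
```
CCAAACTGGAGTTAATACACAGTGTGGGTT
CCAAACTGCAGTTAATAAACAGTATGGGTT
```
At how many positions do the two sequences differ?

Comparing position by position, 3 positions differ: 9 (G/C), 18 (C/A), 24 (G/A).

3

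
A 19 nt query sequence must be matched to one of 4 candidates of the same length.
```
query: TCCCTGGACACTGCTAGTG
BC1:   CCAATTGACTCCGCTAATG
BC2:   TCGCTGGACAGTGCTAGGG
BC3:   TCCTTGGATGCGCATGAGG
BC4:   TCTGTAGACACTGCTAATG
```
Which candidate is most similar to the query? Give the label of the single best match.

BC1 differs at 7 sites; BC2 differs at 3 sites; BC3 differs at 9 sites; BC4 differs at 4 sites. The closest is BC2.

BC2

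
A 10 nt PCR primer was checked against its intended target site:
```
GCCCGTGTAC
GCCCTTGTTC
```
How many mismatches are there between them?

Comparing position by position, 2 positions differ: 5 (G/T), 9 (A/T).

2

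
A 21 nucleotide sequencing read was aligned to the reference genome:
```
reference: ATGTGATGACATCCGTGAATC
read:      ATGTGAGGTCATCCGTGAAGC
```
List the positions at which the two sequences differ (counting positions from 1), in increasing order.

7, 9, 20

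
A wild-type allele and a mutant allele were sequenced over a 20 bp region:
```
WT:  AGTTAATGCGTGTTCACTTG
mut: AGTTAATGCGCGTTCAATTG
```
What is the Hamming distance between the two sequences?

2

Comparing position by position, 2 bases differ: 11 (T/C), 17 (C/A).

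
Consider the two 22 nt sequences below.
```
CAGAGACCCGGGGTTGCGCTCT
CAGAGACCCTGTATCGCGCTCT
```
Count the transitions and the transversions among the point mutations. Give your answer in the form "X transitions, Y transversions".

2 transitions, 2 transversions

Mismatches (1-based):
base 10: G→T (purine→pyrimidine, transversion)
base 12: G→T (purine→pyrimidine, transversion)
base 13: G→A (purine→purine, transition)
base 15: T→C (pyrimidine→pyrimidine, transition)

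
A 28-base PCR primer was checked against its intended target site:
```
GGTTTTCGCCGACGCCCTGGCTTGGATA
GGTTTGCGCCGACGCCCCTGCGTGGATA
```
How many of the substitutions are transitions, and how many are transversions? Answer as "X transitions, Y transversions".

Transitions (purine↔purine or pyrimidine↔pyrimidine): 18 T→C.
Transversions (purine↔pyrimidine): 6 T→G, 19 G→T, 22 T→G.

1 transition, 3 transversions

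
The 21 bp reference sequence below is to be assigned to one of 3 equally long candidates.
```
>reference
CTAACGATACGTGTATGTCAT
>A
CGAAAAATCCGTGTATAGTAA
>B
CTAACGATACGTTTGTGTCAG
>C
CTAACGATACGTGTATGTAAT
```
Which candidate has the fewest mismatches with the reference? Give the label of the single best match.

C

A differs at 8 positions; B differs at 3 positions; C differs at 1 position. The closest is C.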